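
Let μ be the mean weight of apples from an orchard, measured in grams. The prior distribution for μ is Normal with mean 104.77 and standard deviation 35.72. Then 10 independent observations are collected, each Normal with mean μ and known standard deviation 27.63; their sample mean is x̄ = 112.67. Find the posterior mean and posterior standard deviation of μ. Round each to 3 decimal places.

With known σ, the Normal prior is conjugate. Weight on the data is w = (n/σ²)/(n/σ² + 1/τ₀²) = 0.0130990/(0.0130990+0.00078375) = 0.94355.
Posterior mean = w·x̄ + (1−w)·μ₀ = 0.94355·112.67 + 0.056455·104.77 = 112.224. Posterior variance = 1/(0.0130990+0.00078375) = 72.0318, so SD = 8.487.

Posterior mean ≈ 112.224; posterior SD ≈ 8.487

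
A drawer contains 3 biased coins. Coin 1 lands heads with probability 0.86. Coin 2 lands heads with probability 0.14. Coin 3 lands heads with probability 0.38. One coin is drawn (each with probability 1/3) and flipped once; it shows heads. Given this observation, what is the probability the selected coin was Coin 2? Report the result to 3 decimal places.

Tabulate prior·likelihood by source: [1] prior 0.333333, lik 0.86, product 0.2867; [2] prior 0.333333, lik 0.14, product 0.04667; [3] prior 0.333333, lik 0.38, product 0.1267.
Normalizing constant = 0.46000; the posterior for Coin 2 is its product over the sum, 0.04667/0.46000 = 0.101.

Posterior probability ≈ 0.101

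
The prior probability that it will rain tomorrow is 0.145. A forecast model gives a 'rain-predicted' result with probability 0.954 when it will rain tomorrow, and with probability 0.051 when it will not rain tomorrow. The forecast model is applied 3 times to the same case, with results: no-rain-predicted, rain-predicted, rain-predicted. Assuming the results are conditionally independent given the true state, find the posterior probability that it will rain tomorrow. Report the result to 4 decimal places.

Posterior P(H) ≈ 0.7420

With H the event that it will rain tomorrow, the joint likelihood of the observed sequence is P(data|H) = 0.046·0.954·0.954 = 0.041865 and P(data|¬H) = 0.949·0.051·0.051 = 0.0024683.
Bayes: P(H|data) = 0.145·0.041865 / (0.145·0.041865 + 0.855·0.0024683) = 0.0060705/0.0081809 = 0.7420.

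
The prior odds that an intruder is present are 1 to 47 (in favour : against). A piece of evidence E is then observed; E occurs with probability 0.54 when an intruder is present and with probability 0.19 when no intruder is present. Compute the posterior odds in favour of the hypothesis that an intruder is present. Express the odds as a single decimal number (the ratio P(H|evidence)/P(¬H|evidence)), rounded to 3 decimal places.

Prior odds = 1/47 = 0.021277. In log-odds, ln(0.021277) = -3.8501.
Add log likelihood ratio: ln(2.8421) = 1.0445.
Posterior log-odds = -2.8056, so posterior odds = exp(-2.8056) = 0.060470.

Posterior odds ≈ 0.060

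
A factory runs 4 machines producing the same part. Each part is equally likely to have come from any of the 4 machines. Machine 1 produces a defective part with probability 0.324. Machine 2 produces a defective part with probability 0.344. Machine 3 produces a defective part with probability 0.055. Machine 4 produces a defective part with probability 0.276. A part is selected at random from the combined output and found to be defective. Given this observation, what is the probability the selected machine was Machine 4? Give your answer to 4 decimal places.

Posterior probability ≈ 0.2763

Tabulate prior·likelihood by source: [1] prior 0.25, lik 0.324, product 0.08100; [2] prior 0.25, lik 0.344, product 0.08600; [3] prior 0.25, lik 0.055, product 0.01375; [4] prior 0.25, lik 0.276, product 0.06900.
Normalizing constant = 0.24975; the posterior for Machine 4 is its product over the sum, 0.06900/0.24975 = 0.2763.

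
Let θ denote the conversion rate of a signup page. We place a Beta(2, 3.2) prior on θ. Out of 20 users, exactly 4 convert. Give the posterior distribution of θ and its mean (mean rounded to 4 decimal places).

The binomial likelihood is conjugate to the Beta prior: with 4 successes and 16 failures, the posterior is Beta(2+4, 3.2+16) = Beta(6, 19.2).
E[θ | data] = 6/(6+19.2) = 0.2381.

Posterior: Beta(6, 19.2); mean ≈ 0.2381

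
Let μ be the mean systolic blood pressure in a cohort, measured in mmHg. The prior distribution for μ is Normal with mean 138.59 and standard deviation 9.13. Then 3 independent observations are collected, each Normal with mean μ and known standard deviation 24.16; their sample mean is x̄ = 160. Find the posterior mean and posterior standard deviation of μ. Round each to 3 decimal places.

With known σ, the Normal prior is conjugate. Weight on the data is w = (n/σ²)/(n/σ² + 1/τ₀²) = 0.00513958/(0.00513958+0.0119966) = 0.29993.
Posterior mean = w·x̄ + (1−w)·μ₀ = 0.29993·160 + 0.70007·138.59 = 145.011. Posterior variance = 1/(0.00513958+0.0119966) = 58.3560, so SD = 7.639.

Posterior mean ≈ 145.011; posterior SD ≈ 7.639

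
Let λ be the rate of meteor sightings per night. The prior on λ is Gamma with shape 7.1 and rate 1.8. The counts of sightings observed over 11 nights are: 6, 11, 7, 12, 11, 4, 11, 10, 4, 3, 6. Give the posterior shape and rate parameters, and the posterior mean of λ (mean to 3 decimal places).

Total count ∑xᵢ = 85 over n = 11 nights.
Gamma is conjugate to the Poisson likelihood: posterior is Gamma(shape = 7.1+85 = 92.1, rate = 1.8+11 = 12.8).
E[λ | data] = 92.1/12.8 = 7.195.

Posterior: Gamma(shape=92.1, rate=12.8); mean ≈ 7.195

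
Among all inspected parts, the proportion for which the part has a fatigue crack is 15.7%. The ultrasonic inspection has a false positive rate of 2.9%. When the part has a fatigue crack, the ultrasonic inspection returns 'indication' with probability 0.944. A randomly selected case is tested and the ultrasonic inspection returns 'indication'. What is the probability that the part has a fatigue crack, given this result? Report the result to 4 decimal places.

P(H | E) ≈ 0.8584

Let H be the event that the part has a fatigue crack. P(H) = 0.157, so P(¬H) = 0.843. With E the 'indication' result, P(E|H) = 0.944 and P(E|¬H) = 0.029.
P(E) = 0.944·0.157 + 0.029·0.843 = 0.14821 + 0.024447 = 0.17266.
By Bayes' theorem, P(H|E) = 0.14821 / 0.17266 = 0.8584.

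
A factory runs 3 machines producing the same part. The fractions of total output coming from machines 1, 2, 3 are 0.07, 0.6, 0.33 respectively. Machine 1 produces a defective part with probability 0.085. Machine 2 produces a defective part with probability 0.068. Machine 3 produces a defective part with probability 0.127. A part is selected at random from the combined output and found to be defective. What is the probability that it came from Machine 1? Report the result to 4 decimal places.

Tabulate prior·likelihood by source: [1] prior 0.07, lik 0.085, product 0.005950; [2] prior 0.6, lik 0.068, product 0.04080; [3] prior 0.33, lik 0.127, product 0.04191.
Normalizing constant = 0.088660; the posterior for Machine 1 is its product over the sum, 0.005950/0.088660 = 0.0671.

Posterior probability ≈ 0.0671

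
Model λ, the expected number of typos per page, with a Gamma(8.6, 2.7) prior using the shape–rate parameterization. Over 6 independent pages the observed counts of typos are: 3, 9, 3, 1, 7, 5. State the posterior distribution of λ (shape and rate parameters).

The Poisson likelihood adds the total count to the shape and the number of exposure periods to the rate. Here ∑xᵢ = 28 and n = 6, so shape 8.6→36.6 and rate 2.7→8.7.

Posterior: Gamma(shape=36.6, rate=8.7)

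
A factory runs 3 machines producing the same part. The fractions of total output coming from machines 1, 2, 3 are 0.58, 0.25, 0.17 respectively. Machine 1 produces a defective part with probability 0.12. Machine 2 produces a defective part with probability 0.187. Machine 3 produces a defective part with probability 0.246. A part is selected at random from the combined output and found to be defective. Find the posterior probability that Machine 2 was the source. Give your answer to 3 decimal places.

P(defective|M1) = 0.12; P(defective|M2) = 0.187; P(defective|M3) = 0.246.
Prior × likelihood for each source: 0.58·0.12=0.06960, 0.25·0.187=0.04675, 0.17·0.246=0.04182. Summing gives P(defective) = 0.15817.
P(Machine 2 | defective) = 0.04675 / 0.15817 = 0.296.

Posterior probability ≈ 0.296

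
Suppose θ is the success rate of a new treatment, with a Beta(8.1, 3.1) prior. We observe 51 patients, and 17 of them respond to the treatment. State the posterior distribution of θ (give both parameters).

Posterior: Beta(25.1, 37.1)

Observing 17 successes and 34 failures updates Beta(8.1, 3.1) by adding the success and failure counts to the two shape parameters: α = 8.1+17 = 25.1, β = 3.1+34 = 37.1.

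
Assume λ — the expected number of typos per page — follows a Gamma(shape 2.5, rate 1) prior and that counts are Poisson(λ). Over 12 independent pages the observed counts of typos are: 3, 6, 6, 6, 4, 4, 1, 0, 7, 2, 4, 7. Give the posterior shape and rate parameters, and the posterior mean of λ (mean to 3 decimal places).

The Poisson likelihood adds the total count to the shape and the number of exposure periods to the rate. Here ∑xᵢ = 50 and n = 12, so shape 2.5→52.5 and rate 1→13.
Posterior mean = shape/rate = 52.5/13 = 4.038.

Posterior: Gamma(shape=52.5, rate=13); mean ≈ 4.038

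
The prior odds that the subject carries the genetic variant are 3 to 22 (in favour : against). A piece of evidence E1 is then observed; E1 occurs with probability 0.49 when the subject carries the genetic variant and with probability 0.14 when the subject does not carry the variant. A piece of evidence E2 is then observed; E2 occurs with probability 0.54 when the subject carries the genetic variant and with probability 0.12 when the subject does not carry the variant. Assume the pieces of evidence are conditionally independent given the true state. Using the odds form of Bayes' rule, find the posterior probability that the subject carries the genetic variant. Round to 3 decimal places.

Prior odds = 3/22 = 0.13636. In log-odds, ln(0.13636) = -1.9924.
Add log likelihood ratios: ln(3.5000) + ln(4.5000) = 2.7568.
Posterior log-odds = 0.76441, so posterior odds = exp(0.76441) = 2.1477. Converting, P(H|E) = 2.1477/3.1477 = 0.682.

Posterior probability ≈ 0.682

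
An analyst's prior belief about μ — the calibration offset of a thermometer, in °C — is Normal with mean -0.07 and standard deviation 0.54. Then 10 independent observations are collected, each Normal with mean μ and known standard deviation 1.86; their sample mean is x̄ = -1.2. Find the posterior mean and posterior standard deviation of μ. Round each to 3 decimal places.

Prior precision 1/τ₀² = 1/0.54² = 3.42936; data precision n/σ² = 10/1.86² = 2.89051.
Posterior precision = 3.42936 + 2.89051 = 6.31986, giving posterior SD = 1/√6.31986 = 0.398.
Posterior mean = (3.42936·-0.07 + 2.89051·-1.2) / 6.31986 = -0.587.

Posterior mean ≈ -0.587; posterior SD ≈ 0.398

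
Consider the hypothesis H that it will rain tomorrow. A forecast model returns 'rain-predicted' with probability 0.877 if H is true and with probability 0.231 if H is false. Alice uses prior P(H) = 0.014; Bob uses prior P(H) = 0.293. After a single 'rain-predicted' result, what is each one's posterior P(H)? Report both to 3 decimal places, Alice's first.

The likelihood ratio for a 'rain-predicted' result is 0.877/0.231 = 3.7965.
Alice: prior odds 0.014/0.986 = 0.014199; posterior odds 0.053906; posterior probability 0.051.
Bob: prior odds 0.293/0.707 = 0.41443; posterior odds 1.5734; posterior probability 0.611.

Alice: 0.051; Bob: 0.611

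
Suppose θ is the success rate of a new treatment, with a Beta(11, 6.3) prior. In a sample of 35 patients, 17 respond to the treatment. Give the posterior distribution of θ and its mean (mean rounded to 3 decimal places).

Observing 17 successes and 18 failures updates Beta(11, 6.3) by adding the success and failure counts to the two shape parameters: α = 11+17 = 28, β = 6.3+18 = 24.3.
E[θ | data] = 28/(28+24.3) = 0.535.

Posterior: Beta(28, 24.3); mean ≈ 0.535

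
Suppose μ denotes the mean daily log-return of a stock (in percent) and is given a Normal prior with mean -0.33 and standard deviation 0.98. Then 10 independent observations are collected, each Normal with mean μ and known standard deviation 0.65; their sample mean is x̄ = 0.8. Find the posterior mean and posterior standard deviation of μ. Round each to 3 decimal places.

With known σ, the Normal prior is conjugate. Weight on the data is w = (n/σ²)/(n/σ² + 1/τ₀²) = 23.6686/(23.6686+1.04123) = 0.95786.
Posterior mean = w·x̄ + (1−w)·μ₀ = 0.95786·0.8 + 0.042138·-0.33 = 0.752. Posterior variance = 1/(23.6686+1.04123) = 0.0404697, so SD = 0.201.

Posterior mean ≈ 0.752; posterior SD ≈ 0.201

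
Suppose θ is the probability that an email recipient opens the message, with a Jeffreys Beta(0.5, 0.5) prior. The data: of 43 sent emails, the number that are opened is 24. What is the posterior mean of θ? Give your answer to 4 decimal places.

Observing 24 successes and 19 failures updates Beta(0.5, 0.5) by adding the success and failure counts to the two shape parameters: α = 0.5+24 = 24.5, β = 0.5+19 = 19.5.
E[θ | data] = 24.5/(24.5+19.5) = 0.5568.

Posterior mean ≈ 0.5568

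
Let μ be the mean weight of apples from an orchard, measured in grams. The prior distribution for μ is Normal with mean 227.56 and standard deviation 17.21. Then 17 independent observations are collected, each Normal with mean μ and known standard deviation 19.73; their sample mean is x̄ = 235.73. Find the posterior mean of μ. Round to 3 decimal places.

Posterior mean ≈ 235.144

With known σ, the Normal prior is conjugate. Weight on the data is w = (n/σ²)/(n/σ² + 1/τ₀²) = 0.0436712/(0.0436712+0.00337628) = 0.92824.
Posterior mean = w·x̄ + (1−w)·μ₀ = 0.92824·235.73 + 0.071763·227.56 = 235.144.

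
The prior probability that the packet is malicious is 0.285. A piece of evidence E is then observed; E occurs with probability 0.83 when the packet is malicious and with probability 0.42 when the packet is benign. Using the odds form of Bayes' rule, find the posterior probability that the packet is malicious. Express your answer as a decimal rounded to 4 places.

Posterior probability ≈ 0.4406

Prior odds = 0.285/(1−0.285) = 0.39860. In log-odds, ln(0.39860) = -0.91979.
Add log likelihood ratio: ln(1.9762) = 0.68117.
Posterior log-odds = -0.23862, so posterior odds = exp(-0.23862) = 0.78771. Converting, P(H|E) = 0.78771/1.7877 = 0.4406.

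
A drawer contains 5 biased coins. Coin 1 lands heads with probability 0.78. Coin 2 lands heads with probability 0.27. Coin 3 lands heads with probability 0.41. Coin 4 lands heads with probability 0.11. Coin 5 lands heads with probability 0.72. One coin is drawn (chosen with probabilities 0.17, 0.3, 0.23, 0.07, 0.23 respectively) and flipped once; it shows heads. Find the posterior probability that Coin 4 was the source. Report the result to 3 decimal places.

P(heads|C1) = 0.78; P(heads|C2) = 0.27; P(heads|C3) = 0.41; P(heads|C4) = 0.11; P(heads|C5) = 0.72.
Prior × likelihood for each source: 0.17·0.78=0.1326, 0.3·0.27=0.08100, 0.23·0.41=0.09430, 0.07·0.11=0.007700, 0.23·0.72=0.1656. Summing gives P(heads) = 0.48120.
P(Coin 4 | heads) = 0.007700 / 0.48120 = 0.016.

Posterior probability ≈ 0.016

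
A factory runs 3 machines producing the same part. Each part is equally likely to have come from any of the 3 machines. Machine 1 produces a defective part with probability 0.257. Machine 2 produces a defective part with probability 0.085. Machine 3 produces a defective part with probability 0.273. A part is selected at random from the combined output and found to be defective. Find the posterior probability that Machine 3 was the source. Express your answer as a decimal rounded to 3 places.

P(defective|M1) = 0.257; P(defective|M2) = 0.085; P(defective|M3) = 0.273.
Prior × likelihood for each source: 0.333333·0.257=0.08567, 0.333333·0.085=0.02833, 0.333333·0.273=0.09100. Summing gives P(defective) = 0.20500.
P(Machine 3 | defective) = 0.09100 / 0.20500 = 0.444.

Posterior probability ≈ 0.444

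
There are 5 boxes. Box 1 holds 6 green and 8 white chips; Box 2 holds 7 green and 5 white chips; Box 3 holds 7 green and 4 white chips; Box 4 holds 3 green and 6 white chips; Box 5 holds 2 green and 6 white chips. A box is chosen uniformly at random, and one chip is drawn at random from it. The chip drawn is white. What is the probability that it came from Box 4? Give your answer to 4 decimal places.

Posterior probability ≈ 0.2408

P(white|Box 1) = 0.5714; P(white|Box 2) = 0.4167; P(white|Box 3) = 0.3636; P(white|Box 4) = 0.6667; P(white|Box 5) = 0.75.
Prior × likelihood for each source: 0.2·0.5714=0.1143, 0.2·0.4167=0.08333, 0.2·0.3636=0.07273, 0.2·0.6667=0.1333, 0.2·0.75=0.1500. Summing gives P(white) = 0.55368.
P(Box 4 | white) = 0.1333 / 0.55368 = 0.2408.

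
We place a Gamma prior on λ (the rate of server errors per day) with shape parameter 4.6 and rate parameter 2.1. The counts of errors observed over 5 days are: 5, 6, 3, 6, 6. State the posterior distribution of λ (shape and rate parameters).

Posterior: Gamma(shape=30.6, rate=7.1)

The Poisson likelihood adds the total count to the shape and the number of exposure periods to the rate. Here ∑xᵢ = 26 and n = 5, so shape 4.6→30.6 and rate 2.1→7.1.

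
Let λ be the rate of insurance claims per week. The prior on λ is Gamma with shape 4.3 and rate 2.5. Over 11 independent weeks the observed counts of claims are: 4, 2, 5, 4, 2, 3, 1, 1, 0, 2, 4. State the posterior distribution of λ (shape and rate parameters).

The Poisson likelihood adds the total count to the shape and the number of exposure periods to the rate. Here ∑xᵢ = 28 and n = 11, so shape 4.3→32.3 and rate 2.5→13.5.

Posterior: Gamma(shape=32.3, rate=13.5)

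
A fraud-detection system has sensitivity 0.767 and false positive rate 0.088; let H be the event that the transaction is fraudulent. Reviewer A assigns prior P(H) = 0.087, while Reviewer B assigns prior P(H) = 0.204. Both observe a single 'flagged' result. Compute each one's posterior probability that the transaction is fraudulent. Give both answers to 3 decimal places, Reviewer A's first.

Reviewer A: 0.454; Reviewer B: 0.691

P('+'|H) = 0.767, P('+'|¬H) = 0.088.
Reviewer A: numerator 0.767·0.087 = 0.066729; evidence = 0.066729+0.088·0.913 = 0.14707; posterior = 0.454.
Reviewer B: numerator 0.767·0.204 = 0.15647; evidence = 0.15647+0.088·0.796 = 0.22652; posterior = 0.691.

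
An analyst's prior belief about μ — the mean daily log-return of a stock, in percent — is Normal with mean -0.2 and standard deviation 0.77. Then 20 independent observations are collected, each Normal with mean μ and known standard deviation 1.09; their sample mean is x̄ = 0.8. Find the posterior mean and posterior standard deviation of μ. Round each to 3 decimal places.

Posterior mean ≈ 0.709; posterior SD ≈ 0.232

Prior precision 1/τ₀² = 1/0.77² = 1.68663; data precision n/σ² = 20/1.09² = 16.8336.
Posterior precision = 1.68663 + 16.8336 = 18.5202, giving posterior SD = 1/√18.5202 = 0.232.
Posterior mean = (1.68663·-0.2 + 16.8336·0.8) / 18.5202 = 0.709.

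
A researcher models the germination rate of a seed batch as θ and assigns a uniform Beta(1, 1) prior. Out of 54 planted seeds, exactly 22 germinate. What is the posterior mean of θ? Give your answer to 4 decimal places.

The binomial likelihood is conjugate to the Beta prior: with 22 successes and 32 failures, the posterior is Beta(1+22, 1+32) = Beta(23, 33).
E[θ | data] = 23/(23+33) = 0.4107.

Posterior mean ≈ 0.4107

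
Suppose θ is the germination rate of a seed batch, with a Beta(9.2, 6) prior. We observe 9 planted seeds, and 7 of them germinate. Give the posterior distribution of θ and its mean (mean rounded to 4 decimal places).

Posterior: Beta(16.2, 8); mean ≈ 0.6694

The binomial likelihood is conjugate to the Beta prior: with 7 successes and 2 failures, the posterior is Beta(9.2+7, 6+2) = Beta(16.2, 8).
Posterior mean = α/(α+β) = 16.2/24.2 = 0.6694.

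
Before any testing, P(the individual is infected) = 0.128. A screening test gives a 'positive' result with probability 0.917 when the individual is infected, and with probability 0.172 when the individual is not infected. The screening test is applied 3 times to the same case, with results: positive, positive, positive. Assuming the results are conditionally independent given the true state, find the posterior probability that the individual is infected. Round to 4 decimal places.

Posterior P(H) ≈ 0.9570

Let H be the event that the individual is infected; start with P(H) = 0.128. P('positive'|H) = 0.917, P('positive'|¬H) = 0.172.
Update on result 1 ('positive'): P(H) ← 0.917·0.1280 / (0.917·0.1280 + 0.172·0.8720) = 0.11738/0.26736 = 0.4390.
Update on result 2 ('positive'): P(H) ← 0.917·0.4390 / (0.917·0.4390 + 0.172·0.5610) = 0.40258/0.49907 = 0.8067.
Update on result 3 ('positive'): P(H) ← 0.917·0.8067 / (0.917·0.8067 + 0.172·0.1933) = 0.73971/0.77296 = 0.9570.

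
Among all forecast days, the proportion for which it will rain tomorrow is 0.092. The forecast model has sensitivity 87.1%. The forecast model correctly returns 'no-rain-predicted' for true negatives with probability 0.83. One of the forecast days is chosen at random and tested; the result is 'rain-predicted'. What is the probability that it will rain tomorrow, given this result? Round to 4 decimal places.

P(H | E) ≈ 0.3417

Write H for 'it will rain tomorrow'. Prior odds H:¬H = 0.092/0.908 = 0.10132. For the 'rain-predicted' outcome, the likelihood ratio is 0.871/0.17 = 5.1235.
Posterior odds = 0.10132 × 5.1235 = 0.51912, so P(H|E) = 0.51912/(1+0.51912) = 0.3417.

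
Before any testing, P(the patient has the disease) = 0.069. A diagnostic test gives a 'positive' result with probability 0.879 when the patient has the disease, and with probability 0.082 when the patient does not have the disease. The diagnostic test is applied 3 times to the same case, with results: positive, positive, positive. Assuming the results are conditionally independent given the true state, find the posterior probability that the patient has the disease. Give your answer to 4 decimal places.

With H the event that the patient has the disease, the joint likelihood of the observed sequence is P(data|H) = 0.879·0.879·0.879 = 0.67915 and P(data|¬H) = 0.082·0.082·0.082 = 0.00055137.
Bayes: P(H|data) = 0.069·0.67915 / (0.069·0.67915 + 0.931·0.00055137) = 0.046861/0.047375 = 0.9892.

Posterior P(H) ≈ 0.9892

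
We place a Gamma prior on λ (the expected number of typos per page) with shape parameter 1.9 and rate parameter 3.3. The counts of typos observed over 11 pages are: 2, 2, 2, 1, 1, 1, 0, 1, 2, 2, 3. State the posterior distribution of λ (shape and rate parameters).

Total count ∑xᵢ = 17 over n = 11 pages.
Gamma is conjugate to the Poisson likelihood: posterior is Gamma(shape = 1.9+17 = 18.9, rate = 3.3+11 = 14.3).

Posterior: Gamma(shape=18.9, rate=14.3)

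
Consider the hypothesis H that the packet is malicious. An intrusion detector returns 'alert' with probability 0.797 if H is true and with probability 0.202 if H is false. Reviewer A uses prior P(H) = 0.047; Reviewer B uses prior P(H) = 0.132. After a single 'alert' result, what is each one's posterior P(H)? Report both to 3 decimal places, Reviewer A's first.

Reviewer A: 0.163; Reviewer B: 0.375

The likelihood ratio for an 'alert' result is 0.797/0.202 = 3.9455.
Reviewer A: prior odds 0.047/0.953 = 0.049318; posterior odds 0.19459; posterior probability 0.163.
Reviewer B: prior odds 0.132/0.868 = 0.15207; posterior odds 0.60001; posterior probability 0.375.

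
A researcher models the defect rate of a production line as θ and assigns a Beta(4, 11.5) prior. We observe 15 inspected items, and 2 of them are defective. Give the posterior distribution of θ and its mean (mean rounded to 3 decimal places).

Posterior: Beta(6, 24.5); mean ≈ 0.197

The binomial likelihood is conjugate to the Beta prior: with 2 successes and 13 failures, the posterior is Beta(4+2, 11.5+13) = Beta(6, 24.5).
E[θ | data] = 6/(6+24.5) = 0.197.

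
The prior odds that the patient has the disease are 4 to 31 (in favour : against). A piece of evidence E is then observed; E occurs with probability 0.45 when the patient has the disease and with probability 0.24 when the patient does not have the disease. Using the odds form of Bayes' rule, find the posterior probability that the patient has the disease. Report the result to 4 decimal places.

Prior odds = 4/31 = 0.12903.
Likelihood ratio for E = 0.45/0.24 = 1.8750.
Posterior odds = prior odds × LR = 0.24194.
Posterior probability = odds/(1+odds) = 0.24194/1.2419 = 0.1948.

Posterior probability ≈ 0.1948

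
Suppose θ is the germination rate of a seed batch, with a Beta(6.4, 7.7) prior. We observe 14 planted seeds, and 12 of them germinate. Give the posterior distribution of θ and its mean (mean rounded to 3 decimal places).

Posterior: Beta(18.4, 9.7); mean ≈ 0.655

Observing 12 successes and 2 failures updates Beta(6.4, 7.7) by adding the success and failure counts to the two shape parameters: α = 6.4+12 = 18.4, β = 7.7+2 = 9.7.
Posterior mean = α/(α+β) = 18.4/28.1 = 0.655.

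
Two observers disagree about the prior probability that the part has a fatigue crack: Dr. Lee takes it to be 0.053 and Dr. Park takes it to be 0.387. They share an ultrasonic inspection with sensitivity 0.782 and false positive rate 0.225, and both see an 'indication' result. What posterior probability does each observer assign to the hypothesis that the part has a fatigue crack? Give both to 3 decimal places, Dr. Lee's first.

P('+'|H) = 0.782, P('+'|¬H) = 0.225.
Dr. Lee: numerator 0.782·0.053 = 0.041446; evidence = 0.041446+0.225·0.947 = 0.25452; posterior = 0.163.
Dr. Park: numerator 0.782·0.387 = 0.30263; evidence = 0.30263+0.225·0.613 = 0.44056; posterior = 0.687.

Dr. Lee: 0.163; Dr. Park: 0.687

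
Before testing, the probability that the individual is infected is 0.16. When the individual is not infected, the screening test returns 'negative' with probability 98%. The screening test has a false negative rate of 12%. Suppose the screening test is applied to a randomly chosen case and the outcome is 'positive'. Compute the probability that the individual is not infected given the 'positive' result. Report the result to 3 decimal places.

Write H for 'the individual is infected'. Prior odds H:¬H = 0.16/0.84 = 0.19048. For the 'positive' outcome, the likelihood ratio is 0.88/0.02 = 44.000.
Posterior odds = 0.19048 × 44.000 = 8.3810, so P(H|E) = 8.3810/(1+8.3810) = 0.893. Then P(¬H|E) = 1 − 0.893 = 0.107.

P(¬H | E) ≈ 0.107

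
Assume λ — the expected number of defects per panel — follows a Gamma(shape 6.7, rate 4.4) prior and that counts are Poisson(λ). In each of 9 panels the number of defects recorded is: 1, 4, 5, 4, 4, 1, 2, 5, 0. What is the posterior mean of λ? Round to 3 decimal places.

The Poisson likelihood adds the total count to the shape and the number of exposure periods to the rate. Here ∑xᵢ = 26 and n = 9, so shape 6.7→32.7 and rate 4.4→13.4.
E[λ | data] = 32.7/13.4 = 2.440.

Posterior mean ≈ 2.440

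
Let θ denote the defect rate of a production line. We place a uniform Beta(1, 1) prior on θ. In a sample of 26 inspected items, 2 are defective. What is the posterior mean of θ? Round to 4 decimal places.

The binomial likelihood is conjugate to the Beta prior: with 2 successes and 24 failures, the posterior is Beta(1+2, 1+24) = Beta(3, 25).
Posterior mean = α/(α+β) = 3/28 = 0.1071.

Posterior mean ≈ 0.1071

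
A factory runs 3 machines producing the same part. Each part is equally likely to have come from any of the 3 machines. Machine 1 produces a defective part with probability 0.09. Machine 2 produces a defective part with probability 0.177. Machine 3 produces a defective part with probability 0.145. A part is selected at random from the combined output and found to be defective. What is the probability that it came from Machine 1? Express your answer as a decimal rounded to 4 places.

Posterior probability ≈ 0.2184

Tabulate prior·likelihood by source: [1] prior 0.333333, lik 0.09, product 0.03000; [2] prior 0.333333, lik 0.177, product 0.05900; [3] prior 0.333333, lik 0.145, product 0.04833.
Normalizing constant = 0.13733; the posterior for Machine 1 is its product over the sum, 0.03000/0.13733 = 0.2184.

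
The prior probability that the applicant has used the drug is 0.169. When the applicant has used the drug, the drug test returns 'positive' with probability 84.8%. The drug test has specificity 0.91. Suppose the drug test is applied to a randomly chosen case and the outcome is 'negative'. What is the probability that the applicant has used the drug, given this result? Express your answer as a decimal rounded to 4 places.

P(H | E) ≈ 0.0329

Write H for 'the applicant has used the drug'. Prior odds H:¬H = 0.169/0.831 = 0.20337. For the 'negative' outcome, the likelihood ratio is 0.152/0.91 = 0.16703.
Posterior odds = 0.20337 × 0.16703 = 0.033969, so P(H|E) = 0.033969/(1+0.033969) = 0.0329.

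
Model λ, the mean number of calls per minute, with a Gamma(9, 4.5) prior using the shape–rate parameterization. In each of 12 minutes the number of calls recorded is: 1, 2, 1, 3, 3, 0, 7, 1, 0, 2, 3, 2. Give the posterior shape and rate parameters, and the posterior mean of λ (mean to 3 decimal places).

Total count ∑xᵢ = 25 over n = 12 minutes.
Gamma is conjugate to the Poisson likelihood: posterior is Gamma(shape = 9+25 = 34, rate = 4.5+12 = 16.5).
Posterior mean = shape/rate = 34/16.5 = 2.061.

Posterior: Gamma(shape=34, rate=16.5); mean ≈ 2.061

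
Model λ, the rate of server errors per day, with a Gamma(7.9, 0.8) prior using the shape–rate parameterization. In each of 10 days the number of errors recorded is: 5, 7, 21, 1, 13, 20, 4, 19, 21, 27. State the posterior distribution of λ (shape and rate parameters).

Posterior: Gamma(shape=145.9, rate=10.8)

The Poisson likelihood adds the total count to the shape and the number of exposure periods to the rate. Here ∑xᵢ = 138 and n = 10, so shape 7.9→145.9 and rate 0.8→10.8.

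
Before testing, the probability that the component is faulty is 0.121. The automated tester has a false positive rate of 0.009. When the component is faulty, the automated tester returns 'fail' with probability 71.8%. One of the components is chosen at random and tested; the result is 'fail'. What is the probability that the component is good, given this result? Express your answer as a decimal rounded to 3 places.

P(¬H | E) ≈ 0.083

Let H be the event that the component is faulty. P(H) = 0.121, so P(¬H) = 0.879. With E the 'fail' result, P(E|H) = 0.718 and P(E|¬H) = 0.009.
P(E) = 0.718·0.121 + 0.009·0.879 = 0.086878 + 0.0079110 = 0.094789.
By Bayes' theorem, P(H|E) = 0.086878 / 0.094789 = 0.917. Hence P(¬H|E) = 1 − 0.917 = 0.083.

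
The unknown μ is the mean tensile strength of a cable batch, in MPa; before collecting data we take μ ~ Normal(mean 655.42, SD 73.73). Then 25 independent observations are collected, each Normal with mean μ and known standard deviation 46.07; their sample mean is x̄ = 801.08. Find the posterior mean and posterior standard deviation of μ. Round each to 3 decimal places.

Posterior mean ≈ 798.840; posterior SD ≈ 9.143

Prior precision 1/τ₀² = 1/73.73² = 0.00018395; data precision n/σ² = 25/46.07² = 0.0117789.
Posterior precision = 0.00018395 + 0.0117789 = 0.0119628, giving posterior SD = 1/√0.0119628 = 9.143.
Posterior mean = (0.00018395·655.42 + 0.0117789·801.08) / 0.0119628 = 798.840.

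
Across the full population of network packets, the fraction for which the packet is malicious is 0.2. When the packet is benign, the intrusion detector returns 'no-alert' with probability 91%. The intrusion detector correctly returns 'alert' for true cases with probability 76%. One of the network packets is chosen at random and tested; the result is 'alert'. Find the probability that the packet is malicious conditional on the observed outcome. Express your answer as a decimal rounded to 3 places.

Let H be the event that the packet is malicious. P(H) = 0.2, so P(¬H) = 0.8. With E the 'alert' result, P(E|H) = 0.76 and P(E|¬H) = 0.09.
P(E) = 0.76·0.2 + 0.09·0.8 = 0.15200 + 0.072000 = 0.22400.
By Bayes' theorem, P(H|E) = 0.15200 / 0.22400 = 0.679.

P(H | E) ≈ 0.679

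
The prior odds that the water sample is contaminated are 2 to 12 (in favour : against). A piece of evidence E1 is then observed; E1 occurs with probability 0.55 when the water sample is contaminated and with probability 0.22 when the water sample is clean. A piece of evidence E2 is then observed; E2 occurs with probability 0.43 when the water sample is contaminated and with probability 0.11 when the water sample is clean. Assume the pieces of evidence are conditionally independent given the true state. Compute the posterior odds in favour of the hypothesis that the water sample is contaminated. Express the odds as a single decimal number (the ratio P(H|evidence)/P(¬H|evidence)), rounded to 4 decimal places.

Prior odds = 2/12 = 0.16667.
Likelihood ratio for E1 = 0.55/0.22 = 2.5000.
Likelihood ratio for E2 = 0.43/0.11 = 3.9091.
Posterior odds = prior odds × LR₁ × LR₂ = 1.6288.

Posterior odds ≈ 1.6288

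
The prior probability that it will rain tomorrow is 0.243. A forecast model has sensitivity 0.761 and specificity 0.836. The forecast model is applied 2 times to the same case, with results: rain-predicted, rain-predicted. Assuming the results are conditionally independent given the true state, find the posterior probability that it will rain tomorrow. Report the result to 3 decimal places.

Posterior P(H) ≈ 0.874

Let H be the event that it will rain tomorrow; start with P(H) = 0.243. P('rain-predicted'|H) = 0.761, P('rain-predicted'|¬H) = 0.164.
Update on result 1 ('rain-predicted'): P(H) ← 0.761·0.2430 / (0.761·0.2430 + 0.164·0.7570) = 0.18492/0.30907 = 0.5983.
Update on result 2 ('rain-predicted'): P(H) ← 0.761·0.5983 / (0.761·0.5983 + 0.164·0.4017) = 0.45532/0.52120 = 0.8736.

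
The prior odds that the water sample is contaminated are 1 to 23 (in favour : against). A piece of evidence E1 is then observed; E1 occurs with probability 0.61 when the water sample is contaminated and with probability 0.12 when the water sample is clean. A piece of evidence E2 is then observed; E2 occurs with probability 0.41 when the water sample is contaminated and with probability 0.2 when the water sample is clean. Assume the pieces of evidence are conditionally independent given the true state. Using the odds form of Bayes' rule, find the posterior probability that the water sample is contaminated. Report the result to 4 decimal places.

Prior odds = 1/23 = 0.043478. In log-odds, ln(0.043478) = -3.1355.
Add log likelihood ratios: ln(5.0833) + ln(2.0500) = 2.3438.
Posterior log-odds = -0.79169, so posterior odds = exp(-0.79169) = 0.45308. Converting, P(H|E) = 0.45308/1.4531 = 0.3118.

Posterior probability ≈ 0.3118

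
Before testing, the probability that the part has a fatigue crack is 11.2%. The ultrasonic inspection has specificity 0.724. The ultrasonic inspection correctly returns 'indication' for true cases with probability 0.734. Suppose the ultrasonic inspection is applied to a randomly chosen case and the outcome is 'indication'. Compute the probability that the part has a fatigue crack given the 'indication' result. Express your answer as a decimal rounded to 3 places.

P(H | E) ≈ 0.251

Write H for 'the part has a fatigue crack'. Prior odds H:¬H = 0.112/0.888 = 0.12613. For the 'indication' outcome, the likelihood ratio is 0.734/0.276 = 2.6594.
Posterior odds = 0.12613 × 2.6594 = 0.33542, so P(H|E) = 0.33542/(1+0.33542) = 0.251.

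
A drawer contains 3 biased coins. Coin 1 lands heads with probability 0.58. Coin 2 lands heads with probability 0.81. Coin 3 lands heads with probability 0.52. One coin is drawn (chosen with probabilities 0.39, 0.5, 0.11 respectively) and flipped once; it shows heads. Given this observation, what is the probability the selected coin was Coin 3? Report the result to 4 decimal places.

P(heads|C1) = 0.58; P(heads|C2) = 0.81; P(heads|C3) = 0.52.
Prior × likelihood for each source: 0.39·0.58=0.2262, 0.5·0.81=0.4050, 0.11·0.52=0.05720. Summing gives P(heads) = 0.68840.
P(Coin 3 | heads) = 0.05720 / 0.68840 = 0.0831.

Posterior probability ≈ 0.0831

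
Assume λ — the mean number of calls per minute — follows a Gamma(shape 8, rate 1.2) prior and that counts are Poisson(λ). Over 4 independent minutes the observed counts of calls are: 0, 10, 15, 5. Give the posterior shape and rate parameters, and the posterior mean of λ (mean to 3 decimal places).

Total count ∑xᵢ = 30 over n = 4 minutes.
Gamma is conjugate to the Poisson likelihood: posterior is Gamma(shape = 8+30 = 38, rate = 1.2+4 = 5.2).
E[λ | data] = 38/5.2 = 7.308.

Posterior: Gamma(shape=38, rate=5.2); mean ≈ 7.308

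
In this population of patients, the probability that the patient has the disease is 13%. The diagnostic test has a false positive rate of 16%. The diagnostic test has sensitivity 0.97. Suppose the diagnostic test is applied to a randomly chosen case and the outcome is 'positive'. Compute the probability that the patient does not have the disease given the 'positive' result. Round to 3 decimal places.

Let H be the event that the patient has the disease. P(H) = 0.13, so P(¬H) = 0.87. With E the 'positive' result, P(E|H) = 0.97 and P(E|¬H) = 0.16.
P(E) = 0.97·0.13 + 0.16·0.87 = 0.12610 + 0.13920 = 0.26530.
By Bayes' theorem, P(H|E) = 0.12610 / 0.26530 = 0.475. Hence P(¬H|E) = 1 − 0.475 = 0.525.

P(¬H | E) ≈ 0.525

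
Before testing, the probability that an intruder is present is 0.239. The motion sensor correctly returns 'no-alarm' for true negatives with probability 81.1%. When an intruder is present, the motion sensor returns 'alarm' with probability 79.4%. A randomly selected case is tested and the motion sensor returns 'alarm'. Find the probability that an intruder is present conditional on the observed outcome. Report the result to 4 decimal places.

Let H be the event that an intruder is present. P(H) = 0.239, so P(¬H) = 0.761. With E the 'alarm' result, P(E|H) = 0.794 and P(E|¬H) = 0.189.
P(E) = 0.794·0.239 + 0.189·0.761 = 0.18977 + 0.14383 = 0.33359.
By Bayes' theorem, P(H|E) = 0.18977 / 0.33359 = 0.5689.

P(H | E) ≈ 0.5689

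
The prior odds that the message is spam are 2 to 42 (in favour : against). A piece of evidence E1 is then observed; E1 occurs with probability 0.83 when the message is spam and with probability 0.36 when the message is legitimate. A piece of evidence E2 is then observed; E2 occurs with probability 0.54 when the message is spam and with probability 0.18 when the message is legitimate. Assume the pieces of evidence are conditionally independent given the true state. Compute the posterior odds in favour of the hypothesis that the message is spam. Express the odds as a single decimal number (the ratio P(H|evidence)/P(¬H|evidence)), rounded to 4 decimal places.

Prior odds = 2/42 = 0.047619. In log-odds, ln(0.047619) = -3.0445.
Add log likelihood ratios: ln(2.3056) + ln(3.0000) = 1.9339.
Posterior log-odds = -1.1106, so posterior odds = exp(-1.1106) = 0.32937.

Posterior odds ≈ 0.3294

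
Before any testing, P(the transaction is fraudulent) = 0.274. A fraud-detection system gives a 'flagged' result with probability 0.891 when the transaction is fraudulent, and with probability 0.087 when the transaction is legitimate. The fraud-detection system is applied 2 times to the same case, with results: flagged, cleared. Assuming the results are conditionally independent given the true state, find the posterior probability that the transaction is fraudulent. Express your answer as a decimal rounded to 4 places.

With H the event that the transaction is fraudulent, the joint likelihood of the observed sequence is P(data|H) = 0.891·0.109 = 0.097119 and P(data|¬H) = 0.087·0.913 = 0.079431.
Bayes: P(H|data) = 0.274·0.097119 / (0.274·0.097119 + 0.726·0.079431) = 0.026611/0.084278 = 0.3157.

Posterior P(H) ≈ 0.3157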